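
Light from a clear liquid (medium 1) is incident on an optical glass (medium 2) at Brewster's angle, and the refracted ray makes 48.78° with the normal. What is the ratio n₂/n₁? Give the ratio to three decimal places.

n₂/n₁ ≈ 0.876

At Brewster incidence θ_B = 90° − θ_t = 90° − 48.78° = 41.22°.
tan θ_B = n₂/n₁, so n₂/n₁ = tan 41.22° = 0.876.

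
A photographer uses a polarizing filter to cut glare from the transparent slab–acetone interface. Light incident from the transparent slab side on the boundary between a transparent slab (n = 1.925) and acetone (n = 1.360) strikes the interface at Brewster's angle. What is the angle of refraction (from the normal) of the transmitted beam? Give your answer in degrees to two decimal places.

First find Brewster's angle: tan θ_B = 1.360/1.925 = 0.7065, giving θ_B = 35.24°.
At Brewster's angle the reflected and refracted rays are perpendicular, so θ_t = 90° − θ_B = 90° − 35.24° = 54.76°.

θ_t ≈ 54.76°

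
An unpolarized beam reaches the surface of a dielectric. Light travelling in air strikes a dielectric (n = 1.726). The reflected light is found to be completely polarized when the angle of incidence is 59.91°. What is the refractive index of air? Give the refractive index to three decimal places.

n ≈ 1.000

Full polarization of the reflected beam means tan θ_B = n₂/n₁, where n₁ is the incident medium (air).
n₁ = n₂ / tan θ_B = 1.726 / tan 59.91° = 1.000.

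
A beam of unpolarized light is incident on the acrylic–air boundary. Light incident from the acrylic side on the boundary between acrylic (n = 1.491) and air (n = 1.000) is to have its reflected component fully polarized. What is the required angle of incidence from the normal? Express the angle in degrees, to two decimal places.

θ_B ≈ 33.85°

Here n₂/n₁ = 1.000/1.491 = 0.6707, and Brewster's law gives tan θ_B = n₂/n₁. Taking the arctangent, θ_B = 33.85°.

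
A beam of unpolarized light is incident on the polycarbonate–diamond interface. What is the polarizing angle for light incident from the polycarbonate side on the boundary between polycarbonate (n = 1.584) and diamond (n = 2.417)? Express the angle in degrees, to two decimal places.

Brewster's condition: tan θ_B = n₂/n₁ = 2.417/1.584 = 1.5259. Taking the arctangent, θ_B = 56.76°.

θ_B ≈ 56.76°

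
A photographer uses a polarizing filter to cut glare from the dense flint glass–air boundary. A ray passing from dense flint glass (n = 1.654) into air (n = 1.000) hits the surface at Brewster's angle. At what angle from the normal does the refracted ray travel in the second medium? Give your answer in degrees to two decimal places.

tan θ_B = n₂/n₁ = 1.000/1.654 = 0.6046, so θ_B = 31.16°.
The refracted ray is perpendicular to the reflected ray, so θ_t = 90° − θ_B = 58.84°.

θ_t ≈ 58.84°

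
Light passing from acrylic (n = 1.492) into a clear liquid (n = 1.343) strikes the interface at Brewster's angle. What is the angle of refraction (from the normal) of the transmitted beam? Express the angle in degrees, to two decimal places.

θ_B = arctan(n₂/n₁) = arctan(1.343/1.492) = 41.99°.
At Brewster's angle the reflected and refracted rays are perpendicular, so θ_t = 90° − θ_B = 90° − 41.99° = 48.01°.

θ_t ≈ 48.01°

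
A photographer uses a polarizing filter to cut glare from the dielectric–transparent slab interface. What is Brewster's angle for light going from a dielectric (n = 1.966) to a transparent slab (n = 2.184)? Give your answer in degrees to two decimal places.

tan θ_B = n₂/n₁ = 2.184/1.966 = 1.1109. Taking the arctangent, θ_B = 48.01°.

θ_B ≈ 48.01°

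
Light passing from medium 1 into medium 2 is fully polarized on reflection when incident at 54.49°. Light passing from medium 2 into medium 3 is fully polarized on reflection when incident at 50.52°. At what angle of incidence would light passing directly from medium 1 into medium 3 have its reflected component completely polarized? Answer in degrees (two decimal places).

tan θ_B(1→2) = n₂/n₁ = tan 54.49° = 1.4014.
tan θ_B(2→3) = n₃/n₂ = tan 50.52° = 1.2140.
Multiplying, n₃/n₁ = 1.4014 × 1.2140 = 1.7013, and θ_B(1→3) = arctan 1.7013 = 59.55°.

θ_B ≈ 59.55°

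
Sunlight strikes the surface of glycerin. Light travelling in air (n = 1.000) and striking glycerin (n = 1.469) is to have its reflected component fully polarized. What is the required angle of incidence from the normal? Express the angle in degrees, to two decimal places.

θ_B ≈ 55.76°

Brewster's condition: tan θ_B = n₂/n₁ = 1.469/1.000 = 1.4690.
So θ_B = arctan 1.4690 = 55.76°.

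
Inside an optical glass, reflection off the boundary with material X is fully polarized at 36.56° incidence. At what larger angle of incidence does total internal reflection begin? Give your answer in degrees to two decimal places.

tan θ_B = n₂/n₁ = tan 36.56° = 0.7416.
Total internal reflection: sin θ_c = n₂/n₁ = 0.7416.
θ_c = arcsin(0.7416) = 47.87°.

θ_c ≈ 47.87°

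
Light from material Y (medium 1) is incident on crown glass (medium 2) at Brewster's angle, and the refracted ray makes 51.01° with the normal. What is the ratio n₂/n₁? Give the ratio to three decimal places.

n₂/n₁ ≈ 0.809

θ_B + θ_t = 90°, so θ_B = 90° − 51.01° = 38.99°.
Then n₂/n₁ = tan θ_B = tan 38.99° = 0.809.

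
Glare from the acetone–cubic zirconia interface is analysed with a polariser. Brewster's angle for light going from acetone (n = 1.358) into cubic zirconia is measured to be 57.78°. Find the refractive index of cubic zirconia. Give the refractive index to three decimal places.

n ≈ 2.155

At Brewster's angle, tan θ_B = n₂/n₁ with n₁ on the incident side (acetone) and n₂ on the transmitted side (cubic zirconia).
n₂ = n₁ tan θ_B = 1.358 × tan 57.78° = 2.155.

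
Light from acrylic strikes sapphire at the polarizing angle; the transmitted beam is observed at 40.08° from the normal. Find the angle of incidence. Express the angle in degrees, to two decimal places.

Brewster's condition makes the reflected and refracted beams perpendicular: θ_B + θ_t = 90°.
So θ_B = 90° − θ_t = 90° − 40.08° = 49.92°.

θ_B ≈ 49.92°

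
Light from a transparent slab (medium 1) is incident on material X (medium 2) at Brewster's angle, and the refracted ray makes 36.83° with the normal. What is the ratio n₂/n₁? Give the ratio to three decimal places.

n₂/n₁ ≈ 1.335

At Brewster incidence θ_B = 90° − θ_t = 90° − 36.83° = 53.17°.
Then n₂/n₁ = tan θ_B = tan 53.17° = 1.335.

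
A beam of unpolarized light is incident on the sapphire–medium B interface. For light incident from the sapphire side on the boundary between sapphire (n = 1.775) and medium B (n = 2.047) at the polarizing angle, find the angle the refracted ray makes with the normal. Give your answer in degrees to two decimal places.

tan θ_B = n₂/n₁ = 2.047/1.775 = 1.1532, so θ_B = 49.07°.
At Brewster's angle the reflected and refracted rays are perpendicular, so θ_t = 90° − θ_B = 90° − 49.07° = 40.93°.

θ_t ≈ 40.93°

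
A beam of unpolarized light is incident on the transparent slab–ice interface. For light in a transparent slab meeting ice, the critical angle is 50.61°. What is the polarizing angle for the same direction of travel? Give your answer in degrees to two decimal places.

θ_B ≈ 37.70°

n₂/n₁ = sin θ_c = sin 50.61° = 0.7728.
tan θ_B equals the same ratio, so θ_B = arctan(0.7728) = 37.70°.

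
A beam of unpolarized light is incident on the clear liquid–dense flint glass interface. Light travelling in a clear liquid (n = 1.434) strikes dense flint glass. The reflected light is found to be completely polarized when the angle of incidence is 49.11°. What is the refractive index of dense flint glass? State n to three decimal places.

n ≈ 1.656

Brewster's law: tan θ_B = n₂/n₁ (light incident in a clear liquid, refracted into dense flint glass).
n₂ = n₁ tan θ_B = 1.434 × tan 49.11° = 1.656.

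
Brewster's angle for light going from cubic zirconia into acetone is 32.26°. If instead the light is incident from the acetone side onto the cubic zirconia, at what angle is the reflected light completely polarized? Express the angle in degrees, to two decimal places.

Reversing the direction swaps n₁ and n₂, so tan θ_B' = 1/tan θ_B and θ_B' = 90° − θ_B.
Hence θ_B' = 90° − 32.26° = 57.74°.

θ_B' ≈ 57.74°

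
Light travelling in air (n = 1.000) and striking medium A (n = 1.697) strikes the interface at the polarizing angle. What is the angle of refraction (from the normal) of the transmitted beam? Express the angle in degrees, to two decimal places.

θ_B = arctan(n₂/n₁) = arctan(1.697/1.000) = 59.49°.
At Brewster's angle the reflected and refracted rays are perpendicular, so θ_t = 90° − θ_B = 90° − 59.49° = 30.51°.

θ_t ≈ 30.51°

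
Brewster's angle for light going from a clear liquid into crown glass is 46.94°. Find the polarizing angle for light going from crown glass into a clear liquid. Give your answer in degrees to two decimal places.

The two Brewster angles are complementary: θ_B' = 90° − θ_B = 90° − 46.94° = 43.06°.

θ_B' ≈ 43.06°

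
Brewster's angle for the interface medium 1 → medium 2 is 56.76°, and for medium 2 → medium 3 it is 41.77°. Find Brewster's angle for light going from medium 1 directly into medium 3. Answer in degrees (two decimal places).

n₂/n₁ = tan 56.76° = 1.5258 and n₃/n₂ = tan 41.77° = 0.8932.
So n₃/n₁ = (n₂/n₁)(n₃/n₂) = 1.5258 × 0.8932 = 1.3628.
θ_B(1→3) = arctan(1.3628) = 53.73°.

θ_B ≈ 53.73°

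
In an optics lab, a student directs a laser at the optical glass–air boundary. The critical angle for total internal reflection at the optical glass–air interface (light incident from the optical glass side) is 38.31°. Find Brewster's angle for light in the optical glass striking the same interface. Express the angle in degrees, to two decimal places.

θ_B ≈ 31.80°

n₂/n₁ = sin θ_c = sin 38.31° = 0.6199.
tan θ_B equals the same ratio, so θ_B = arctan(0.6199) = 31.80°.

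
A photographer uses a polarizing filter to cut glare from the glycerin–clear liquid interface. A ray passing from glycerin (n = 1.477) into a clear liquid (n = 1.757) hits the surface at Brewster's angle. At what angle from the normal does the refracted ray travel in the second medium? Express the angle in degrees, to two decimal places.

θ_t ≈ 40.05°

First find Brewster's angle: tan θ_B = 1.757/1.477 = 1.1896, giving θ_B = 49.95°.
At Brewster's angle the reflected and refracted rays are perpendicular, so θ_t = 90° − θ_B = 90° − 49.95° = 40.05°.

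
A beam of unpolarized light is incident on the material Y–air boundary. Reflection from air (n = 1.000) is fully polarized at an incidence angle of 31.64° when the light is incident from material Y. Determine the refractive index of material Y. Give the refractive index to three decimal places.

Brewster's law: tan θ_B = n₂/n₁ (light incident in material Y, refracted into air).
n₁ = n₂ / tan θ_B = 1.000 / tan 31.64° = 1.623.

n ≈ 1.623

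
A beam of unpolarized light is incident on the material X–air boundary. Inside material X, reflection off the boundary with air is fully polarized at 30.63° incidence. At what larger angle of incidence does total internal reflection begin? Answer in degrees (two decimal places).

From Brewster, n₂/n₁ = tan θ_B = tan 30.63° = 0.5921.
Then sin θ_c = n₂/n₁ = 0.5921, so θ_c = arcsin 0.5921 = 36.31°.

θ_c ≈ 36.31°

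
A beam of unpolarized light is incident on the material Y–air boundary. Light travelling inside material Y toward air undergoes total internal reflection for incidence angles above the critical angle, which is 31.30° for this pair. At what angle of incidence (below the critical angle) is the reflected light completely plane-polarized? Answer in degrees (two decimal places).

sin θ_c = n₂/n₁, so n₂/n₁ = sin 31.30° = 0.5195.
Brewster: tan θ_B = n₂/n₁ = 0.5195.
θ_B = arctan(0.5195) = 27.45°.

θ_B ≈ 27.45°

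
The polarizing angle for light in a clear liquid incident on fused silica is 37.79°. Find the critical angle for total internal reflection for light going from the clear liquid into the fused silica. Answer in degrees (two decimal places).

From Brewster, n₂/n₁ = tan θ_B = tan 37.79° = 0.7754.
Then sin θ_c = n₂/n₁ = 0.7754, so θ_c = arcsin 0.7754 = 50.84°.

θ_c ≈ 50.84°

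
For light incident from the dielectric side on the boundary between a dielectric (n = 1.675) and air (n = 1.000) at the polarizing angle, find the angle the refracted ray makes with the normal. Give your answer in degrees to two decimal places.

tan θ_B = n₂/n₁ = 1.000/1.675 = 0.5970, so θ_B = 30.84°.
The refracted ray is perpendicular to the reflected ray, so θ_t = 90° − θ_B = 59.16°.

θ_t ≈ 59.16°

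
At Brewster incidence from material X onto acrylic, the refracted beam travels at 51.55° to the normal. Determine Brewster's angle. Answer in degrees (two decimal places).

θ_B ≈ 38.45°

Brewster's condition makes the reflected and refracted beams perpendicular: θ_B + θ_t = 90°.
θ_B = 90° − 51.55° = 38.45°.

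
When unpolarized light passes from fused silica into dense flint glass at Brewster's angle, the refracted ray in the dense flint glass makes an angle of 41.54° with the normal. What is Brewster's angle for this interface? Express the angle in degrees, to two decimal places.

At Brewster's angle the reflected and refracted rays are perpendicular, so θ_B + θ_t = 90°.
θ_B = 90° − 41.54° = 48.46°.

θ_B ≈ 48.46°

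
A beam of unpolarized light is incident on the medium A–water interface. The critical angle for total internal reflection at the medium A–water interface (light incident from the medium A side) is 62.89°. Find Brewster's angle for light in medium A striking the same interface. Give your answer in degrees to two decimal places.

At the critical angle sin θ_c = n₂/n₁, giving n₂/n₁ = sin 62.89° = 0.8901.
Then tan θ_B = n₂/n₁ = 0.8901, so θ_B = arctan 0.8901 = 41.67°.

θ_B ≈ 41.67°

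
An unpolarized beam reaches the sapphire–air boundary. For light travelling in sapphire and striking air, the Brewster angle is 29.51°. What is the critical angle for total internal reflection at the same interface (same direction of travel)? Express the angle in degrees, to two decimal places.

θ_c ≈ 34.47°

From Brewster, n₂/n₁ = tan θ_B = tan 29.51° = 0.5660.
Then sin θ_c = n₂/n₁ = 0.5660, so θ_c = arcsin 0.5660 = 34.47°.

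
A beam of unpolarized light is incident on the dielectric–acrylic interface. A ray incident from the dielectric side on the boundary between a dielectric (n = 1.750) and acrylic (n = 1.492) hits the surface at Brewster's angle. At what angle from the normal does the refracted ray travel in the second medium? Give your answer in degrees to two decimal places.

tan θ_B = n₂/n₁ = 1.492/1.750 = 0.8526, so θ_B = 40.45°.
The refracted ray is perpendicular to the reflected ray, so θ_t = 90° − θ_B = 49.55°.

θ_t ≈ 49.55°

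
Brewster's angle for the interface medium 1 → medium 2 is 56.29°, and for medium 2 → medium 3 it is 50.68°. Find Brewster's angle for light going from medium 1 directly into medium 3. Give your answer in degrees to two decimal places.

θ_B ≈ 61.35°

Each Brewster angle gives a ratio: n₂/n₁ = tan 56.29° = 1.4989, n₃/n₂ = tan 50.68° = 1.2209.
Multiplying, n₃/n₁ = 1.4989 × 1.2209 = 1.8300, and θ_B(1→3) = arctan 1.8300 = 61.35°.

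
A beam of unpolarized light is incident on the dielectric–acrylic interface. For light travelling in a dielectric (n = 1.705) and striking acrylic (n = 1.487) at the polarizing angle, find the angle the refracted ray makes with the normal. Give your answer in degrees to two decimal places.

tan θ_B = n₂/n₁ = 1.487/1.705 = 0.8721, so θ_B = 41.09°.
At Brewster's angle the reflected and refracted rays are perpendicular, so θ_t = 90° − θ_B = 90° − 41.09° = 48.91°.

θ_t ≈ 48.91°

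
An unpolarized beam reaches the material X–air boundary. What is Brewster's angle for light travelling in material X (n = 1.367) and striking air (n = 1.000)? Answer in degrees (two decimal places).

θ_B ≈ 36.19°

Brewster's condition: tan θ_B = n₂/n₁ = 1.000/1.367 = 0.7315.
θ_B = arctan(0.7315) = 36.19°.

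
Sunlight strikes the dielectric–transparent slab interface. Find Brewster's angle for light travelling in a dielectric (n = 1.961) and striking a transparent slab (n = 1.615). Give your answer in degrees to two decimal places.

The reflected p-component vanishes when tan θ_B = n₂/n₁.
Here n₂/n₁ = 1.615/1.961 = 0.8236, and Brewster's law gives tan θ_B = n₂/n₁. Taking the arctangent, θ_B = 39.47°.

θ_B ≈ 39.47°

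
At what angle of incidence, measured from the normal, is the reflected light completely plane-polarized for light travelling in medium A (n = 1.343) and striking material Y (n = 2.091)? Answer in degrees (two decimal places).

At Brewster's angle the reflected and refracted rays are perpendicular, which with Snell's law gives tan θ_B = n₂/n₁.
Brewster's condition: tan θ_B = n₂/n₁ = 2.091/1.343 = 1.5570. Taking the arctangent, θ_B = 57.29°.

θ_B ≈ 57.29°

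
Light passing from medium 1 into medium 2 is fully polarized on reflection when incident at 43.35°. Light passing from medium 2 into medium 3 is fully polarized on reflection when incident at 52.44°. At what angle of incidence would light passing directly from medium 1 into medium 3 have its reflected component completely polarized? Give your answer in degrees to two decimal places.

θ_B ≈ 50.83°

Each Brewster angle gives a ratio: n₂/n₁ = tan 43.35° = 0.9440, n₃/n₂ = tan 52.44° = 1.3004.
n₃/n₁ = 1.2276. Then tan θ_B(1→3) = n₃/n₁, so θ_B(1→3) = arctan(1.2276) = 50.83°.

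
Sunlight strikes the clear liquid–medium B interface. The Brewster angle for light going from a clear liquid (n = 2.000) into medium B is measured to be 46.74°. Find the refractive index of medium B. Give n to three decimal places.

n ≈ 2.125

Full polarization of the reflected beam means tan θ_B = n₂/n₁, where n₁ is the incident medium (a clear liquid).
n₂ = n₁ tan θ_B = 2.000 × tan 46.74° = 2.125.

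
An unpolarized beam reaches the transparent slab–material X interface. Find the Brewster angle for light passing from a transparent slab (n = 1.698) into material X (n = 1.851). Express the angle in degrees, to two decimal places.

At Brewster's angle the reflected and refracted rays are perpendicular, which with Snell's law gives tan θ_B = n₂/n₁.
Here n₂/n₁ = 1.851/1.698 = 1.0901, and Brewster's law gives tan θ_B = n₂/n₁.
So θ_B = arctan 1.0901 = 47.47°.

θ_B ≈ 47.47°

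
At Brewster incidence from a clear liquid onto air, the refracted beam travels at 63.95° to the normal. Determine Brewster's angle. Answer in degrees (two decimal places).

θ_B ≈ 26.05°

Since the reflected and refracted rays are at right angles at the polarizing angle, θ_B + θ_t = 90°.
θ_B = 90° − 63.95° = 26.05°.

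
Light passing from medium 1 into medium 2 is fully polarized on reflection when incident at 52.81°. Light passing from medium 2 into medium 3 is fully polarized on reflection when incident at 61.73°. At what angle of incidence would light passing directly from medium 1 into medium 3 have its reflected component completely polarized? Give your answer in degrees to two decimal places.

tan θ_B(1→2) = n₂/n₁ = tan 52.81° = 1.3179.
tan θ_B(2→3) = n₃/n₂ = tan 61.73° = 1.8595.
So n₃/n₁ = (n₂/n₁)(n₃/n₂) = 1.3179 × 1.8595 = 2.4507.
θ_B(1→3) = arctan(2.4507) = 67.80°.

θ_B ≈ 67.80°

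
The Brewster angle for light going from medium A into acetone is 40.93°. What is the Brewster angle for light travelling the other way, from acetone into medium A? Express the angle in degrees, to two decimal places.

Reversing the direction swaps n₁ and n₂, so tan θ_B' = 1/tan θ_B and θ_B' = 90° − θ_B.
Hence θ_B' = 90° − 40.93° = 49.07°.

θ_B' ≈ 49.07°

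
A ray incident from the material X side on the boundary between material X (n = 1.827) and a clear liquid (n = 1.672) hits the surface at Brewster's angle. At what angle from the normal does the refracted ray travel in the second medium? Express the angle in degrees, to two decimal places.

First find Brewster's angle: tan θ_B = 1.672/1.827 = 0.9152, giving θ_B = 42.46°.
At Brewster's angle the reflected and refracted rays are perpendicular, so θ_t = 90° − θ_B = 90° − 42.46° = 47.54°.

θ_t ≈ 47.54°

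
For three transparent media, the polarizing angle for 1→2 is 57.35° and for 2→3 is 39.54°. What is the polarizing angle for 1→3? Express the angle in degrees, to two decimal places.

θ_B ≈ 52.18°

tan θ_B(1→2) = n₂/n₁ = tan 57.35° = 1.5607.
tan θ_B(2→3) = n₃/n₂ = tan 39.54° = 0.8255.
So n₃/n₁ = (n₂/n₁)(n₃/n₂) = 1.5607 × 0.8255 = 1.2883.
θ_B(1→3) = arctan(1.2883) = 52.18°.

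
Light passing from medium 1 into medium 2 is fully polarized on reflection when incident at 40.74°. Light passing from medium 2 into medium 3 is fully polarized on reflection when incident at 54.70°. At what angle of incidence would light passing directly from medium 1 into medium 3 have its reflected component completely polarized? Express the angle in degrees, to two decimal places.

θ_B ≈ 50.58°

n₂/n₁ = tan 40.74° = 0.8614 and n₃/n₂ = tan 54.70° = 1.4124.
n₃/n₁ = 1.2165. Then tan θ_B(1→3) = n₃/n₁, so θ_B(1→3) = arctan(1.2165) = 50.58°.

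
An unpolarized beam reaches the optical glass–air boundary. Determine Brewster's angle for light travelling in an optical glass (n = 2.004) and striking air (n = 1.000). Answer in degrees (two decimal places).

At Brewster's angle the reflected and refracted rays are perpendicular, which with Snell's law gives tan θ_B = n₂/n₁.
Here n₂/n₁ = 1.000/2.004 = 0.4990, and Brewster's law gives tan θ_B = n₂/n₁.
θ_B = arctan(0.4990) = 26.52°.

θ_B ≈ 26.52°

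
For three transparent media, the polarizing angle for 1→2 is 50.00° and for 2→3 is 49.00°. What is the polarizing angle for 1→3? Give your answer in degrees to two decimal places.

θ_B ≈ 53.89°

Each Brewster angle gives a ratio: n₂/n₁ = tan 50.00° = 1.1918, n₃/n₂ = tan 49.00° = 1.1504.
So n₃/n₁ = (n₂/n₁)(n₃/n₂) = 1.1918 × 1.1504 = 1.3710.
θ_B(1→3) = arctan(1.3710) = 53.89°.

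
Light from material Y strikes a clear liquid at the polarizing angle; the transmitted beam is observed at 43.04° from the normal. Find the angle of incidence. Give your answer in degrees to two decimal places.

θ_B ≈ 46.96°

At Brewster's angle the reflected and refracted rays are perpendicular, so θ_B + θ_t = 90°.
So θ_B = 90° − θ_t = 90° − 43.04° = 46.96°.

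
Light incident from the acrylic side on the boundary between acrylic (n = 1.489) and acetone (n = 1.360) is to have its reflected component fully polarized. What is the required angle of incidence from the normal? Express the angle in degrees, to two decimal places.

θ_B ≈ 42.41°

Here n₂/n₁ = 1.360/1.489 = 0.9134, and Brewster's law gives tan θ_B = n₂/n₁.
So θ_B = arctan 0.9134 = 42.41°.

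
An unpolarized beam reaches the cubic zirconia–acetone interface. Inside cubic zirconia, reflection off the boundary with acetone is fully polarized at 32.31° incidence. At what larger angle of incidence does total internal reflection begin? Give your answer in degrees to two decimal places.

θ_c ≈ 39.23°

From Brewster, n₂/n₁ = tan θ_B = tan 32.31° = 0.6324.
Then sin θ_c = n₂/n₁ = 0.6324, so θ_c = arcsin 0.6324 = 39.23°.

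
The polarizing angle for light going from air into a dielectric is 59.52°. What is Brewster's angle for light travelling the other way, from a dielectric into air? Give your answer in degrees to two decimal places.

Reversing the direction swaps n₁ and n₂, so tan θ_B' = 1/tan θ_B and θ_B' = 90° − θ_B.
Hence θ_B' = 90° − 59.52° = 30.48°.

θ_B' ≈ 30.48°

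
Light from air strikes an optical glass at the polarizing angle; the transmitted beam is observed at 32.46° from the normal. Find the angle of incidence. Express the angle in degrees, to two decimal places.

At Brewster's angle the reflected and refracted rays are perpendicular, so θ_B + θ_t = 90°.
θ_B = 90° − 32.46° = 57.54°.

θ_B ≈ 57.54°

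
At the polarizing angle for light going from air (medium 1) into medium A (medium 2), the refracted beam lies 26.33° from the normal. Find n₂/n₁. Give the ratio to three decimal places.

n₂/n₁ ≈ 2.021

At Brewster incidence θ_B = 90° − θ_t = 90° − 26.33° = 63.67°.
tan θ_B = n₂/n₁, so n₂/n₁ = tan 63.67° = 2.021.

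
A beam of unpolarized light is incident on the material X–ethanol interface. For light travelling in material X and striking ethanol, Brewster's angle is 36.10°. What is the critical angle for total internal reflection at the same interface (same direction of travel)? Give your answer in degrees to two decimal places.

θ_c ≈ 46.82°

tan θ_B = n₂/n₁ = tan 36.10° = 0.7292.
Total internal reflection: sin θ_c = n₂/n₁ = 0.7292.
θ_c = arcsin(0.7292) = 46.82°.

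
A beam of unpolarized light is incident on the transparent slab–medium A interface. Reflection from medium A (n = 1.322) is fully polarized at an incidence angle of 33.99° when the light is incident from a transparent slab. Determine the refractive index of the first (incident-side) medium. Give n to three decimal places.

n ≈ 1.961

Brewster's law: tan θ_B = n₂/n₁ (light incident in a transparent slab, refracted into medium A).
n₁ = n₂ / tan θ_B = 1.322 / tan 33.99° = 1.961.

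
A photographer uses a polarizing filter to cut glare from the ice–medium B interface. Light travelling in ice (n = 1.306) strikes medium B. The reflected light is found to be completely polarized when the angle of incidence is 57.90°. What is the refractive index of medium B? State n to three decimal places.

n ≈ 2.082

At the Brewster angle, tan θ_B = n₂/n₁ with n₁ on the incident side (ice) and n₂ on the transmitted side (medium B).
n₂ = n₁ tan θ_B = 1.306 × tan 57.90° = 2.082.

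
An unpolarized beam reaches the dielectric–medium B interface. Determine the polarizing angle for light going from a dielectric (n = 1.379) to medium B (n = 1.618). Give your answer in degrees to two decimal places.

tan θ_B = n₂/n₁ = 1.618/1.379 = 1.1733. Taking the arctangent, θ_B = 49.56°.

θ_B ≈ 49.56°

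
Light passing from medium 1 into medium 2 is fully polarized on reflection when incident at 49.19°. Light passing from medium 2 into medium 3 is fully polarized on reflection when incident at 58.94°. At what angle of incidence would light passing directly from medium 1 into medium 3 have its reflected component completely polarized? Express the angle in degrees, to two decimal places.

tan θ_B(1→2) = n₂/n₁ = tan 49.19° = 1.1581.
tan θ_B(2→3) = n₃/n₂ = tan 58.94° = 1.6603.
So n₃/n₁ = (n₂/n₁)(n₃/n₂) = 1.1581 × 1.6603 = 1.9228.
θ_B(1→3) = arctan(1.9228) = 62.52°.

θ_B ≈ 62.52°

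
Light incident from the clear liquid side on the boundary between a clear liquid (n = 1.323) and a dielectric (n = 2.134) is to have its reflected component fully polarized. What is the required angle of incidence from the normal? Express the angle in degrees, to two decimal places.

θ_B ≈ 58.20°

tan θ_B = n₂/n₁ = 2.134/1.323 = 1.6130.
So θ_B = arctan 1.6130 = 58.20°.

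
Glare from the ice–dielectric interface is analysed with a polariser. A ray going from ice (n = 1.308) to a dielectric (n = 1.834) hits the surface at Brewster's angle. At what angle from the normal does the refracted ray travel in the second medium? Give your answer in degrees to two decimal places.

θ_t ≈ 35.50°

First find Brewster's angle: tan θ_B = 1.834/1.308 = 1.4021, giving θ_B = 54.50°.
Since θ_B + θ_t = 90° at Brewster incidence, θ_t = 90° − 54.50° = 35.50°.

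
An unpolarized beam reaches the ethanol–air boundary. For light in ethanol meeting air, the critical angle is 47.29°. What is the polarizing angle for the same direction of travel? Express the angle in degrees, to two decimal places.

θ_B ≈ 36.31°

At the critical angle sin θ_c = n₂/n₁, giving n₂/n₁ = sin 47.29° = 0.7348.
Then tan θ_B = n₂/n₁ = 0.7348, so θ_B = arctan 0.7348 = 36.31°.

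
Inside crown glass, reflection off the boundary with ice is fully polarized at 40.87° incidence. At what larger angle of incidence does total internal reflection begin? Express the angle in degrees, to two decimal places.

tan θ_B = n₂/n₁ = tan 40.87° = 0.8653.
Total internal reflection: sin θ_c = n₂/n₁ = 0.8653.
θ_c = arcsin(0.8653) = 59.92°.

θ_c ≈ 59.92°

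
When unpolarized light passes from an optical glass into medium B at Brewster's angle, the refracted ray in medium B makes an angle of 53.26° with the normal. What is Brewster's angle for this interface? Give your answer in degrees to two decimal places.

At Brewster's angle the reflected and refracted rays are perpendicular, so θ_B + θ_t = 90°.
So θ_B = 90° − θ_t = 90° − 53.26° = 36.74°.

θ_B ≈ 36.74°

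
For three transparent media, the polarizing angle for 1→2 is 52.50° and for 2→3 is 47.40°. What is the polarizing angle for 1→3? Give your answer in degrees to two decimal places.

θ_B ≈ 54.79°

Each Brewster angle gives a ratio: n₂/n₁ = tan 52.50° = 1.3032, n₃/n₂ = tan 47.40° = 1.0875.
n₃/n₁ = 1.4172. Then tan θ_B(1→3) = n₃/n₁, so θ_B(1→3) = arctan(1.4172) = 54.79°.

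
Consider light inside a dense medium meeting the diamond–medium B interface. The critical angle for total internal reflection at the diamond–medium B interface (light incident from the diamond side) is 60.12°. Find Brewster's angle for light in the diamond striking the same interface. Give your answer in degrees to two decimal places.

θ_B ≈ 40.93°

n₂/n₁ = sin θ_c = sin 60.12° = 0.8671.
tan θ_B equals the same ratio, so θ_B = arctan(0.8671) = 40.93°.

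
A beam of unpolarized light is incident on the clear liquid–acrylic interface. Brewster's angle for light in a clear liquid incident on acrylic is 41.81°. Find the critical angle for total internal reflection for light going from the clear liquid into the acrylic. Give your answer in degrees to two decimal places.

θ_c ≈ 63.43°

tan θ_B = n₂/n₁ = tan 41.81° = 0.8944.
Total internal reflection: sin θ_c = n₂/n₁ = 0.8944.
θ_c = arcsin(0.8944) = 63.43°.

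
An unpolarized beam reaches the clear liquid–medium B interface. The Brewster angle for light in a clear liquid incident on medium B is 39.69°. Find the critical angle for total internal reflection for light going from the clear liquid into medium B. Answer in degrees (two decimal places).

θ_c ≈ 56.09°

From Brewster, n₂/n₁ = tan θ_B = tan 39.69° = 0.8299.
Then sin θ_c = n₂/n₁ = 0.8299, so θ_c = arcsin 0.8299 = 56.09°.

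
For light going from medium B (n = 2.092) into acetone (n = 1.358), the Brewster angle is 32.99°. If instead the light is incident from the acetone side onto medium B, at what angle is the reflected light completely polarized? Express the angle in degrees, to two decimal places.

θ_B' ≈ 57.01°

tan θ_B' = n₁/n₂ = 1/tan θ_B, so θ_B' = 90° − θ_B.
θ_B' = 90° − 32.99° = 57.01°.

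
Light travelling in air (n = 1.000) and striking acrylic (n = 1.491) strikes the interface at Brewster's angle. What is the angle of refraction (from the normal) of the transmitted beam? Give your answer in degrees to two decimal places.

First find Brewster's angle: tan θ_B = 1.491/1.000 = 1.4910, giving θ_B = 56.15°.
Since θ_B + θ_t = 90° at Brewster incidence, θ_t = 90° − 56.15° = 33.85°.

θ_t ≈ 33.85°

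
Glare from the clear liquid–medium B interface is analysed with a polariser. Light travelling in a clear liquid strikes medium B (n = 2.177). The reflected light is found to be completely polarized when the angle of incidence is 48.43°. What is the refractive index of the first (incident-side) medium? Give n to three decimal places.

At the polarizing angle, tan θ_B = n₂/n₁ with n₁ on the incident side (a clear liquid) and n₂ on the transmitted side (medium B).
n₁ = n₂ / tan θ_B = 2.177 / tan 48.43° = 1.931.

n ≈ 1.931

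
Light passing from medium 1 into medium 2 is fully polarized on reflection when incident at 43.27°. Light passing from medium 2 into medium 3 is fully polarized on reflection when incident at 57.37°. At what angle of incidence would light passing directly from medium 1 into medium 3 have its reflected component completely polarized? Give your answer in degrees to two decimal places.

θ_B ≈ 55.78°

n₂/n₁ = tan 43.27° = 0.9414 and n₃/n₂ = tan 57.37° = 1.5619.
Multiplying, n₃/n₁ = 0.9414 × 1.5619 = 1.4703, and θ_B(1→3) = arctan 1.4703 = 55.78°.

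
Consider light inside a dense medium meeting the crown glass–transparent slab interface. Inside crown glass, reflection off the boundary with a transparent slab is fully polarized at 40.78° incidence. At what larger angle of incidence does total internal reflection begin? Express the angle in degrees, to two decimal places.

tan θ_B = n₂/n₁ = tan 40.78° = 0.8626.
Total internal reflection: sin θ_c = n₂/n₁ = 0.8626.
θ_c = arcsin(0.8626) = 59.61°.

θ_c ≈ 59.61°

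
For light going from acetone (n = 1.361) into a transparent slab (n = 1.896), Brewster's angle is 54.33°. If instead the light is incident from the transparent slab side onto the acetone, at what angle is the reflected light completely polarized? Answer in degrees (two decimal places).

θ_B' ≈ 35.67°

tan θ_B' = n₁/n₂ = 1/tan θ_B, so θ_B' = 90° − θ_B.
θ_B' = 90° − 54.33° = 35.67°.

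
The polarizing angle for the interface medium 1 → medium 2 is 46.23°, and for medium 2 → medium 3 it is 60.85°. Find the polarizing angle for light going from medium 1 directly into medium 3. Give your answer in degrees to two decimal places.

n₂/n₁ = tan 46.23° = 1.0439 and n₃/n₂ = tan 60.85° = 1.7930.
So n₃/n₁ = (n₂/n₁)(n₃/n₂) = 1.0439 × 1.7930 = 1.8716.
θ_B(1→3) = arctan(1.8716) = 61.88°.

θ_B ≈ 61.88°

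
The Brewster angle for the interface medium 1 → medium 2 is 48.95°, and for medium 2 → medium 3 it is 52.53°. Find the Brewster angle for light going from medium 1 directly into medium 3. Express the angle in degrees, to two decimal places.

tan θ_B(1→2) = n₂/n₁ = tan 48.95° = 1.1483.
tan θ_B(2→3) = n₃/n₂ = tan 52.53° = 1.3046.
n₃/n₁ = 1.4982. Then tan θ_B(1→3) = n₃/n₁, so θ_B(1→3) = arctan(1.4982) = 56.28°.

θ_B ≈ 56.28°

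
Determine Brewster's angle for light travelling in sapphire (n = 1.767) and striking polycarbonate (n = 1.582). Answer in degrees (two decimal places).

θ_B ≈ 41.84°

tan θ_B = n₂/n₁ = 1.582/1.767 = 0.8953.
θ_B = arctan(0.8953) = 41.84°.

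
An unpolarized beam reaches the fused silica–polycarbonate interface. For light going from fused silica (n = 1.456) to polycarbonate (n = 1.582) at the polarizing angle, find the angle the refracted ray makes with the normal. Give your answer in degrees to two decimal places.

θ_t ≈ 42.63°

First find Brewster's angle: tan θ_B = 1.582/1.456 = 1.0865, giving θ_B = 47.37°.
Since θ_B + θ_t = 90° at Brewster incidence, θ_t = 90° − 47.37° = 42.63°.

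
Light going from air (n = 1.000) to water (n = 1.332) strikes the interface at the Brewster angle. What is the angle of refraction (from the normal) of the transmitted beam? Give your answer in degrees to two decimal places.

θ_B = arctan(n₂/n₁) = arctan(1.332/1.000) = 53.10°.
At Brewster's angle the reflected and refracted rays are perpendicular, so θ_t = 90° − θ_B = 90° − 53.10° = 36.90°.

θ_t ≈ 36.90°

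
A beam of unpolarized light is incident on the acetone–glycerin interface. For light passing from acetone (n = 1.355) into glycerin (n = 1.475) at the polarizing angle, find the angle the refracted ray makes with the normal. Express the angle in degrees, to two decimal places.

First find Brewster's angle: tan θ_B = 1.475/1.355 = 1.0886, giving θ_B = 47.43°.
Since θ_B + θ_t = 90° at Brewster incidence, θ_t = 90° − 47.43° = 42.57°.

θ_t ≈ 42.57°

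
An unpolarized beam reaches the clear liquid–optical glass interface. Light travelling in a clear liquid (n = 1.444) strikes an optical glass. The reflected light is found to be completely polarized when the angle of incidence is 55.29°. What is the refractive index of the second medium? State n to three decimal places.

n ≈ 2.085

Full polarization of the reflected beam means tan θ_B = n₂/n₁, where n₁ is the incident medium (a clear liquid).
n₂ = n₁ tan θ_B = 1.444 × tan 55.29° = 2.085.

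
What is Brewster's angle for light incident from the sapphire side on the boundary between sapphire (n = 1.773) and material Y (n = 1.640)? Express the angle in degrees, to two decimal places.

tan θ_B = n₂/n₁ = 1.640/1.773 = 0.9250.
θ_B = arctan(0.9250) = 42.77°.

θ_B ≈ 42.77°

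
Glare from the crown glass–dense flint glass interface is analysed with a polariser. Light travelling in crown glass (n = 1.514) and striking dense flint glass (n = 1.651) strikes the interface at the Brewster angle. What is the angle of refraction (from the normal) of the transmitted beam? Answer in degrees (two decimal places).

θ_t ≈ 42.52°

tan θ_B = n₂/n₁ = 1.651/1.514 = 1.0905, so θ_B = 47.48°.
Since θ_B + θ_t = 90° at Brewster incidence, θ_t = 90° − 47.48° = 42.52°.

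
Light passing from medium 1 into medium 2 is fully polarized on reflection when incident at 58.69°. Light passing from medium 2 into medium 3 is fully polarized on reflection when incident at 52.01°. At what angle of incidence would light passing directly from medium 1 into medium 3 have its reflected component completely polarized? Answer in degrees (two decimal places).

θ_B ≈ 64.59°

Each Brewster angle gives a ratio: n₂/n₁ = tan 58.69° = 1.6441, n₃/n₂ = tan 52.01° = 1.2804.
So n₃/n₁ = (n₂/n₁)(n₃/n₂) = 1.6441 × 1.2804 = 2.1051.
θ_B(1→3) = arctan(2.1051) = 64.59°.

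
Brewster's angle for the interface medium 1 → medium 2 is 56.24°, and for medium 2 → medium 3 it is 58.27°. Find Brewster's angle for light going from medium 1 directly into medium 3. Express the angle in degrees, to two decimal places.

Each Brewster angle gives a ratio: n₂/n₁ = tan 56.24° = 1.4960, n₃/n₂ = tan 58.27° = 1.6172.
n₃/n₁ = 2.4195. Then tan θ_B(1→3) = n₃/n₁, so θ_B(1→3) = arctan(2.4195) = 67.54°.

θ_B ≈ 67.54°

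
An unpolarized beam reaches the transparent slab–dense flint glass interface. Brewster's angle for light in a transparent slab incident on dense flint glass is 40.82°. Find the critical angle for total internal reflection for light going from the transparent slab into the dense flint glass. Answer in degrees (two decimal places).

θ_c ≈ 59.74°

From Brewster, n₂/n₁ = tan θ_B = tan 40.82° = 0.8638.
Then sin θ_c = n₂/n₁ = 0.8638, so θ_c = arcsin 0.8638 = 59.74°.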